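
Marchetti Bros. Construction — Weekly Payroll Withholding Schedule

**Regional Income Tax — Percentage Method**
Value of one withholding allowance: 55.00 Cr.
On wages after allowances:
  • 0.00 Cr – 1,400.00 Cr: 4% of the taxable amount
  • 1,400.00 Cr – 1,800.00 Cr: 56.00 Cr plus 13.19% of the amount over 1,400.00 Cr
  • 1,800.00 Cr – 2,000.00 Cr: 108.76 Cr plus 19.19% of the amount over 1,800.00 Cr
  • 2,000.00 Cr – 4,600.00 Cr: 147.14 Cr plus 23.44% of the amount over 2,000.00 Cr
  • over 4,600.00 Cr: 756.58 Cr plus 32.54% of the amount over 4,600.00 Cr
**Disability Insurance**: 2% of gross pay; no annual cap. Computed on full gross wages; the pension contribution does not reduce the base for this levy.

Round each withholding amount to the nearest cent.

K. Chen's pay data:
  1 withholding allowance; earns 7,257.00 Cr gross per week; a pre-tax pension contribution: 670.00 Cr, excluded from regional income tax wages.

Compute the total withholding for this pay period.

1,530.39 Cr

Regional Income Tax: taxable = 7,257.00 Cr − 670.00 Cr − 1×55.00 Cr = 6,532.00 Cr
  756.58 Cr + 32.54% × (6,532.00 Cr − 4,600.00 Cr) = 756.58 Cr + 32.54% × 1,932.00 Cr = 1,385.25 Cr
Disability Insurance: 2% × 7,257.00 Cr = 145.14 Cr
Total: 1,385.25 Cr + 145.14 Cr = 1,530.39 Cr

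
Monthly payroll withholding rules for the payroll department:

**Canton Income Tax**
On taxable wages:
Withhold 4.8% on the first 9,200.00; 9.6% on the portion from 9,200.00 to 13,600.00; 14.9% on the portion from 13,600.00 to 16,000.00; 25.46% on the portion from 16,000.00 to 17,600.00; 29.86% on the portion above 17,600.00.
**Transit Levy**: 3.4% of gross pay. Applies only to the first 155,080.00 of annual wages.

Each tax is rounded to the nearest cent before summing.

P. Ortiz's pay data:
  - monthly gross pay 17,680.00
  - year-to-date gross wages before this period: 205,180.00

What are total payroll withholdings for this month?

1,652.85

Canton Income Tax: taxable = 17,680.00
  1,628.96 + 29.86% × (17,680.00 − 17,600.00) = 1,628.96 + 29.86% × 80.00 = 1,652.85
Transit Levy: YTD 205,180.00 ≥ cap 155,080.00 → 0.00
Total: 1,652.85 + 0.00 = 1,652.85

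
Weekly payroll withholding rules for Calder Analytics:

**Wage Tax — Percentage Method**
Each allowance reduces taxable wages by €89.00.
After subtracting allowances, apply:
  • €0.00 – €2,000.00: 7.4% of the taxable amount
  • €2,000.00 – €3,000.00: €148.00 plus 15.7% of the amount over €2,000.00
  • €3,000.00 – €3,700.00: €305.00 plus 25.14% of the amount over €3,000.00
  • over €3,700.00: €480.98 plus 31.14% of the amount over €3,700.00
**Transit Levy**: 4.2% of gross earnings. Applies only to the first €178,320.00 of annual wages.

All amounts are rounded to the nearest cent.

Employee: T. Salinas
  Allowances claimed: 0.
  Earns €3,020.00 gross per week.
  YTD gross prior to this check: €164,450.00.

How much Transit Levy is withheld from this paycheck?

Transit Levy: 4.2% × €3,020.00 = €126.84

€126.84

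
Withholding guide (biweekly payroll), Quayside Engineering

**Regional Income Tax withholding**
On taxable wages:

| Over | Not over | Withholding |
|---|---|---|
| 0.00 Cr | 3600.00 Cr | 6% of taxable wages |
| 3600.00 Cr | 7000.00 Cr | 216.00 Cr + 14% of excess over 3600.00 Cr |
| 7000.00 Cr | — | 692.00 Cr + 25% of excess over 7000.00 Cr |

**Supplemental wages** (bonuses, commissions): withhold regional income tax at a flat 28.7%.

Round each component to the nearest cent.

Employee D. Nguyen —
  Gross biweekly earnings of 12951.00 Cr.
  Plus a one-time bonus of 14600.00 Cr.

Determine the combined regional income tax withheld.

6369.95 Cr

Regional Income Tax: taxable = 12951.00 Cr
  692.00 Cr + 25% × (12951.00 Cr − 7000.00 Cr) = 692.00 Cr + 25% × 5951.00 Cr = 2179.75 Cr
Supplemental (28.7% flat on bonus): 28.7% × 14600.00 Cr = 4190.20 Cr
Total regional income tax: 2179.75 Cr + 4190.20 Cr = 6369.95 Cr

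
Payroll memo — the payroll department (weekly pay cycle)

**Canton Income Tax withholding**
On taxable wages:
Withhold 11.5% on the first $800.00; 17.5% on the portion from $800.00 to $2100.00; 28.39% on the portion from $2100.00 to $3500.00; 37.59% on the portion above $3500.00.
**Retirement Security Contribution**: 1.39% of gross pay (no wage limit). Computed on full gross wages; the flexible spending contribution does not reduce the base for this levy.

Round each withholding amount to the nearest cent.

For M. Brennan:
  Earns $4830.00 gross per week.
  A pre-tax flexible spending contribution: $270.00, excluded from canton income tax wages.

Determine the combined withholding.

$1182.55

Canton Income Tax: taxable = $4830.00 − $270.00 = $4560.00
  $716.96 + 37.59% × ($4560.00 − $3500.00) = $716.96 + 37.59% × $1060.00 = $1115.41
Retirement Security Contribution: 1.39% × $4830.00 = $67.14
Total: $1115.41 + $67.14 = $1182.55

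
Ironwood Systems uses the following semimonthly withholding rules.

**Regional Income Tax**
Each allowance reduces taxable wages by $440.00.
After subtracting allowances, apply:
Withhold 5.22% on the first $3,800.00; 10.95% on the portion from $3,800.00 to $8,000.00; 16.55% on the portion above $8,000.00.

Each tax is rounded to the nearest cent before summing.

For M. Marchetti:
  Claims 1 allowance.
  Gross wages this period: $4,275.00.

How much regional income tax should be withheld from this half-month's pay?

$202.19

Regional Income Tax: taxable = $4,275.00 − 1×$440.00 = $3,835.00
  $198.36 + 10.95% × ($3,835.00 − $3,800.00) = $198.36 + 10.95% × $35.00 = $202.19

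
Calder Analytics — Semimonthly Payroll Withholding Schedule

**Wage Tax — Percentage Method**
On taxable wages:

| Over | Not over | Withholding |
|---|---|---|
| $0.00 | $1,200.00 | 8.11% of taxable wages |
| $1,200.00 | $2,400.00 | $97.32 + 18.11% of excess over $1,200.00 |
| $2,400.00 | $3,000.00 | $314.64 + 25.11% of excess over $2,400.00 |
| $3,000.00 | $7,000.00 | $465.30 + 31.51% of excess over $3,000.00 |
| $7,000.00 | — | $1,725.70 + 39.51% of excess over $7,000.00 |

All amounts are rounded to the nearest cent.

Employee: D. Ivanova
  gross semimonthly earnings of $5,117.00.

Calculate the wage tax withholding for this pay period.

$1,132.37

Wage Tax: taxable = $5,117.00
  $465.30 + 31.51% × ($5,117.00 − $3,000.00) = $465.30 + 31.51% × $2,117.00 = $1,132.37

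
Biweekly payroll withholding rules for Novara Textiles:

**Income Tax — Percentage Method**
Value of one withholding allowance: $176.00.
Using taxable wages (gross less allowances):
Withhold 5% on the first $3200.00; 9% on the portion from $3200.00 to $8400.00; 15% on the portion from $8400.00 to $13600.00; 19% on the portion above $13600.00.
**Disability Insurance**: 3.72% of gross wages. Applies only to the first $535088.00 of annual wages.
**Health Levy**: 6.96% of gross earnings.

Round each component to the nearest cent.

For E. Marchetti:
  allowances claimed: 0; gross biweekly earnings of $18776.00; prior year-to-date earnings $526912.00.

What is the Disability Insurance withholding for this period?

$304.15

Disability Insurance: cap $535088.00 − YTD $526912.00 = $8176.00 subject; 3.72% × $8176.00 = $304.15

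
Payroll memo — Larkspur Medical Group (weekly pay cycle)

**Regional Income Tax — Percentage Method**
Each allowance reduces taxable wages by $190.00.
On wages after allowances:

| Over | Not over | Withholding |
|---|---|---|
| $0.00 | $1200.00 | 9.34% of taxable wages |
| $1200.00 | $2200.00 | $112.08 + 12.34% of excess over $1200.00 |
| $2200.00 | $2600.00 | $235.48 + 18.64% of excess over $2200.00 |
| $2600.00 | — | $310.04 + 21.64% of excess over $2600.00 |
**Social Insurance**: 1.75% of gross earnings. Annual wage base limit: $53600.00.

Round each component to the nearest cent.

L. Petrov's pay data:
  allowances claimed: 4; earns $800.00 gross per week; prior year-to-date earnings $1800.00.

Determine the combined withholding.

$17.74

Regional Income Tax: taxable = $800.00 − 4×$190.00 = $40.00
  9.34% × $40.00 = $3.74
Social Insurance: 1.75% × $800.00 = $14.00
Total: $3.74 + $14.00 = $17.74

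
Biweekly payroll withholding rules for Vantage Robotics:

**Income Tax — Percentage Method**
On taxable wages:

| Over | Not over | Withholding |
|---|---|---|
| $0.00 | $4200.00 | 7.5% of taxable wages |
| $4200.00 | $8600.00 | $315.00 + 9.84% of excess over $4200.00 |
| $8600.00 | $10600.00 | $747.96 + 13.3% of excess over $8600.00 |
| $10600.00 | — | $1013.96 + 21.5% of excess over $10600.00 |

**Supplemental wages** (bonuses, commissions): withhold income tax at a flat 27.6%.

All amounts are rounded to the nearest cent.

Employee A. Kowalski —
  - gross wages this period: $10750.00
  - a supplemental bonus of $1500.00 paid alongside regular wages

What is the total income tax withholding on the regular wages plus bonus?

$1460.21

Income Tax: taxable = $10750.00
  $1013.96 + 21.5% × ($10750.00 − $10600.00) = $1013.96 + 21.5% × $150.00 = $1046.21
Supplemental (27.6% flat on bonus): 27.6% × $1500.00 = $414.00
Total income tax: $1046.21 + $414.00 = $1460.21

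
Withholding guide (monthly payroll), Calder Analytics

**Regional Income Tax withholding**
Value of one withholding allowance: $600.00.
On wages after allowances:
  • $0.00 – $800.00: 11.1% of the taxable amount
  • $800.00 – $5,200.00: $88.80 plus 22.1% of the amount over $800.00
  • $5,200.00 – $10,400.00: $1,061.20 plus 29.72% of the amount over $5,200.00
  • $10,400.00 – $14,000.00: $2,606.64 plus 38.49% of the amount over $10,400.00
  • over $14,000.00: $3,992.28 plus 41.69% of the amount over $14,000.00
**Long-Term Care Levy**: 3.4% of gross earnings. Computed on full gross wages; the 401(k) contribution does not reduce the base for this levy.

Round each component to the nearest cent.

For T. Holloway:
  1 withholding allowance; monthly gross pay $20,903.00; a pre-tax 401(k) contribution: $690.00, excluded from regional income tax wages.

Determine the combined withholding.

Regional Income Tax: taxable = $20,903.00 − $690.00 − 1×$600.00 = $19,613.00
  $3,992.28 + 41.69% × ($19,613.00 − $14,000.00) = $3,992.28 + 41.69% × $5,613.00 = $6,332.34
Long-Term Care Levy: 3.4% × $20,903.00 = $710.70
Total: $6,332.34 + $710.70 = $7,043.04

$7,043.04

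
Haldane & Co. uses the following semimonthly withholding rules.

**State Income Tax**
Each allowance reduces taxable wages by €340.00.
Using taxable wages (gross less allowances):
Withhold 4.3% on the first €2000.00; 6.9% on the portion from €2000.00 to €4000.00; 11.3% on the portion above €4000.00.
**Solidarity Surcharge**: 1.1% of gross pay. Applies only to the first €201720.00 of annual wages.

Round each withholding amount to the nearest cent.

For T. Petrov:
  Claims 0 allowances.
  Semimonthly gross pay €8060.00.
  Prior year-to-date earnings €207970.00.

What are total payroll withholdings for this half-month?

€682.78

State Income Tax: taxable = €8060.00
  €224.00 + 11.3% × (€8060.00 − €4000.00) = €224.00 + 11.3% × €4060.00 = €682.78
Solidarity Surcharge: YTD €207970.00 ≥ cap €201720.00 → €0.00
Total: €682.78 + €0.00 = €682.78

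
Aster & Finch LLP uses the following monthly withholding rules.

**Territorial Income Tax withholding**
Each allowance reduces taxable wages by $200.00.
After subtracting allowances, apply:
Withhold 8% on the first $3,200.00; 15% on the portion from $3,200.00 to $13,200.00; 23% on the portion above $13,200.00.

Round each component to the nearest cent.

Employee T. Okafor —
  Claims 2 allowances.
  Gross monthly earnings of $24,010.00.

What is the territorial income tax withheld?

Territorial Income Tax: taxable = $24,010.00 − 2×$200.00 = $23,610.00
  $1,756.00 + 23% × ($23,610.00 − $13,200.00) = $1,756.00 + 23% × $10,410.00 = $4,150.30

$4,150.30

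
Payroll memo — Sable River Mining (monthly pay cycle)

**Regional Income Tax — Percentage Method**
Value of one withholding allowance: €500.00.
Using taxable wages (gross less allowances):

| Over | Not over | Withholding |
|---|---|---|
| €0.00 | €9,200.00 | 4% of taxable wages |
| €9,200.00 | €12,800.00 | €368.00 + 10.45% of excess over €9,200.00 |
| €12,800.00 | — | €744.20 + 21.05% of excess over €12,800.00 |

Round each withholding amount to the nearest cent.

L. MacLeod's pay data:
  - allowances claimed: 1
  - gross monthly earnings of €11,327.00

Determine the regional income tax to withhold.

€538.02

Regional Income Tax: taxable = €11,327.00 − 1×€500.00 = €10,827.00
  €368.00 + 10.45% × (€10,827.00 − €9,200.00) = €368.00 + 10.45% × €1,627.00 = €538.02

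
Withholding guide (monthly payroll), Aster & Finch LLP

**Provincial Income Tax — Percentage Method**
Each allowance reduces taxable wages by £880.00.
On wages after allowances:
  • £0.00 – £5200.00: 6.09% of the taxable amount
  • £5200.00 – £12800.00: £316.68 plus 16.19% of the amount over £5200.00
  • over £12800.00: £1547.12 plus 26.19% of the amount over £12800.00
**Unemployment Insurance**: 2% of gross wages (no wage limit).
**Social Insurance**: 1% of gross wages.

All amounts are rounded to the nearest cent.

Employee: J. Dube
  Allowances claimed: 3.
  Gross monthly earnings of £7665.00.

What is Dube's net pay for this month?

Provincial Income Tax: taxable = £7665.00 − 3×£880.00 = £5025.00
  6.09% × £5025.00 = £306.02
Unemployment Insurance: 2% × £7665.00 = £153.30
Social Insurance: 1% × £7665.00 = £76.65
Total withheld: £306.02 + £153.30 + £76.65 = £535.97
Net pay: £7665.00 − £535.97 = £7129.03

£7129.03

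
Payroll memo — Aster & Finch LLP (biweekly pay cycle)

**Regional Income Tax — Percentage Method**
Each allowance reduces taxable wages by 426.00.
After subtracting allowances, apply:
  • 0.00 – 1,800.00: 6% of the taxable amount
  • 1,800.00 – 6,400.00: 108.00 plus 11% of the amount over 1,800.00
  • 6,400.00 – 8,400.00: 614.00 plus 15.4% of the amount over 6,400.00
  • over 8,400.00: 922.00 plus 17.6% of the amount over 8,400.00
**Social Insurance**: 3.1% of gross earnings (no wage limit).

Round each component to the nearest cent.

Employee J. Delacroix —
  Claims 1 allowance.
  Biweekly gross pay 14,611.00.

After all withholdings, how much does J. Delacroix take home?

Regional Income Tax: taxable = 14,611.00 − 1×426.00 = 14,185.00
  922.00 + 17.6% × (14,185.00 − 8,400.00) = 922.00 + 17.6% × 5,785.00 = 1,940.16
Social Insurance: 3.1% × 14,611.00 = 452.94
Total withheld: 1,940.16 + 452.94 = 2,393.10
Net pay: 14,611.00 − 2,393.10 = 12,217.90

12,217.90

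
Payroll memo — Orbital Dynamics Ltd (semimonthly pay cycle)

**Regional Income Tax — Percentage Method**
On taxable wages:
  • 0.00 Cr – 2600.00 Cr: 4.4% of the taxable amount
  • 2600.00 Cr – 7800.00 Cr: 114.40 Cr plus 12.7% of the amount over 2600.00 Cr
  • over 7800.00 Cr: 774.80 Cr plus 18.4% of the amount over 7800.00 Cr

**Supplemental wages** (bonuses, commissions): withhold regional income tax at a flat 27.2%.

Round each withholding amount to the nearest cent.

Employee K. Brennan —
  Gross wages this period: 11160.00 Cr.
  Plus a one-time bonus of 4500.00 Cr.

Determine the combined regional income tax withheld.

Regional Income Tax: taxable = 11160.00 Cr
  774.80 Cr + 18.4% × (11160.00 Cr − 7800.00 Cr) = 774.80 Cr + 18.4% × 3360.00 Cr = 1393.04 Cr
Supplemental (27.2% flat on bonus): 27.2% × 4500.00 Cr = 1224.00 Cr
Total regional income tax: 1393.04 Cr + 1224.00 Cr = 2617.04 Cr

2617.04 Cr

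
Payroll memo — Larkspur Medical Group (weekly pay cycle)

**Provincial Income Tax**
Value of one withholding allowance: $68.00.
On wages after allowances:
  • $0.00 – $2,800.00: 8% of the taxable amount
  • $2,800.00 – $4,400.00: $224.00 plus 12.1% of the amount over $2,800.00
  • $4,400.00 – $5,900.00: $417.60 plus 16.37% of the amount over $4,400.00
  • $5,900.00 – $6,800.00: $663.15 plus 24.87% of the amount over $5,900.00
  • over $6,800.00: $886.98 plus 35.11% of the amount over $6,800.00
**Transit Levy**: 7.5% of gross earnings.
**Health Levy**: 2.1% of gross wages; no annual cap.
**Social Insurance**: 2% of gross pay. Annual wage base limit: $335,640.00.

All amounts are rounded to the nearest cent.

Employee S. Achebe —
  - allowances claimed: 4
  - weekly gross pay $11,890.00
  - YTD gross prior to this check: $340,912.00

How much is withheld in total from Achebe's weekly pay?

$3,720.02

Provincial Income Tax: taxable = $11,890.00 − 4×$68.00 = $11,618.00
  $886.98 + 35.11% × ($11,618.00 − $6,800.00) = $886.98 + 35.11% × $4,818.00 = $2,578.58
Transit Levy: 7.5% × $11,890.00 = $891.75
Health Levy: 2.1% × $11,890.00 = $249.69
Social Insurance: YTD $340,912.00 ≥ cap $335,640.00 → $0.00
Total: $2,578.58 + $891.75 + $249.69 + $0.00 = $3,720.02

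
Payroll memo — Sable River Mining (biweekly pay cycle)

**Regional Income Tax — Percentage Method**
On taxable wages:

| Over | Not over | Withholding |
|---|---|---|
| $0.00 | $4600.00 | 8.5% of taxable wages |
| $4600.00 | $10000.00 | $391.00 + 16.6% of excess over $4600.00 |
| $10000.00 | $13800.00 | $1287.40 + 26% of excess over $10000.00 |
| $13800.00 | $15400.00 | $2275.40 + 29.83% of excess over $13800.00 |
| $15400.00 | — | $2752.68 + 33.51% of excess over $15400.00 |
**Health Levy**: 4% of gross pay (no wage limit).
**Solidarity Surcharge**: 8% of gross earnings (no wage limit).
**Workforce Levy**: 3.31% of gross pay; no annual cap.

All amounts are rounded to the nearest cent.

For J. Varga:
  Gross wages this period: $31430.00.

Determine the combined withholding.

Regional Income Tax: taxable = $31430.00
  $2752.68 + 33.51% × ($31430.00 − $15400.00) = $2752.68 + 33.51% × $16030.00 = $8124.33
Health Levy: 4% × $31430.00 = $1257.20
Solidarity Surcharge: 8% × $31430.00 = $2514.40
Workforce Levy: 3.31% × $31430.00 = $1040.33
Total: $8124.33 + $1257.20 + $2514.40 + $1040.33 = $12936.26

$12936.26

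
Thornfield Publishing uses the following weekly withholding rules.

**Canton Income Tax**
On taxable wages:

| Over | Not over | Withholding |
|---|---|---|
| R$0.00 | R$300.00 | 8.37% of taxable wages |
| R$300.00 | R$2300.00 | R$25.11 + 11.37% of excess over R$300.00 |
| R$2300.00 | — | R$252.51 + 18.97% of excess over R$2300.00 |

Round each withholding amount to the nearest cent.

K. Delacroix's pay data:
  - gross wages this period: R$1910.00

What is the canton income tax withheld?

Canton Income Tax: taxable = R$1910.00
  R$25.11 + 11.37% × (R$1910.00 − R$300.00) = R$25.11 + 11.37% × R$1610.00 = R$208.17

R$208.17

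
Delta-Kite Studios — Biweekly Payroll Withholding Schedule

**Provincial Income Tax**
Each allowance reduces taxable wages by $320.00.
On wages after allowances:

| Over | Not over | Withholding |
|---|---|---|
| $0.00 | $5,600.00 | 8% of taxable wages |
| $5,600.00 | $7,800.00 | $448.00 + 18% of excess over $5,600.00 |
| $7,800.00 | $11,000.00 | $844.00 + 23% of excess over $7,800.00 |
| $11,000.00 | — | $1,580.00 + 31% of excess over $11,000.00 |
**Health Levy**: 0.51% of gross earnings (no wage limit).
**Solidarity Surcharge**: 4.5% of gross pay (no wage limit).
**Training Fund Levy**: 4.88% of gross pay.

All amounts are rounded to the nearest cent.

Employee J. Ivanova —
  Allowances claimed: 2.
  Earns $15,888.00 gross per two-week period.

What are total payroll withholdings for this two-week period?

Provincial Income Tax: taxable = $15,888.00 − 2×$320.00 = $15,248.00
  $1,580.00 + 31% × ($15,248.00 − $11,000.00) = $1,580.00 + 31% × $4,248.00 = $2,896.88
Health Levy: 0.51% × $15,888.00 = $81.03
Solidarity Surcharge: 4.5% × $15,888.00 = $714.96
Training Fund Levy: 4.88% × $15,888.00 = $775.33
Total: $2,896.88 + $81.03 + $714.96 + $775.33 = $4,468.20

$4,468.20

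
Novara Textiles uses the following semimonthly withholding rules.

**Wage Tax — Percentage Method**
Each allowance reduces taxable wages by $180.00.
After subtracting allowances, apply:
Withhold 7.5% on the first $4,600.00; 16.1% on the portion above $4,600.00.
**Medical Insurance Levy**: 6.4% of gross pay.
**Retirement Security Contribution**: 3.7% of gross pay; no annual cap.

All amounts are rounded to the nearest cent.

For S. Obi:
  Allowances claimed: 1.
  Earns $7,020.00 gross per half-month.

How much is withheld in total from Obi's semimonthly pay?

Wage Tax: taxable = $7,020.00 − 1×$180.00 = $6,840.00
  $345.00 + 16.1% × ($6,840.00 − $4,600.00) = $345.00 + 16.1% × $2,240.00 = $705.64
Medical Insurance Levy: 6.4% × $7,020.00 = $449.28
Retirement Security Contribution: 3.7% × $7,020.00 = $259.74
Total: $705.64 + $449.28 + $259.74 = $1,414.66

$1,414.66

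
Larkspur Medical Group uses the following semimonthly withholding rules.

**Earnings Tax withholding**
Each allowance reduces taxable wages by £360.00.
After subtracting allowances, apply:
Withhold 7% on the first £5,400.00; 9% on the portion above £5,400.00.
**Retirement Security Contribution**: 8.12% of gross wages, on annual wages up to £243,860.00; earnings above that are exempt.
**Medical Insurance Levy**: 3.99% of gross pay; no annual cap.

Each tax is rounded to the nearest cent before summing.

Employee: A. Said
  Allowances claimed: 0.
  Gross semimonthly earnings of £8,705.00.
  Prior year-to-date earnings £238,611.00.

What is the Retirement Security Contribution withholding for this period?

Retirement Security Contribution: cap £243,860.00 − YTD £238,611.00 = £5,249.00 subject; 8.12% × £5,249.00 = £426.22

£426.22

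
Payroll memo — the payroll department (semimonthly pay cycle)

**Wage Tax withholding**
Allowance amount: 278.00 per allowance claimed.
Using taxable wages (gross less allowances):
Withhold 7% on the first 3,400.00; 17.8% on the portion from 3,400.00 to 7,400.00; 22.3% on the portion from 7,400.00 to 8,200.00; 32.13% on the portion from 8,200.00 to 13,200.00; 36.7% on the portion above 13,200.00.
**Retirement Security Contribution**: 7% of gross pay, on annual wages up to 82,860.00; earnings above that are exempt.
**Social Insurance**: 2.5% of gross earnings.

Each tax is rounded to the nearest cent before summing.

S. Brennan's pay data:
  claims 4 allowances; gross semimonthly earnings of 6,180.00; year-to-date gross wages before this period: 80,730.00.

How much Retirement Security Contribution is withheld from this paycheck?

Retirement Security Contribution: cap 82,860.00 − YTD 80,730.00 = 2,130.00 subject; 7% × 2,130.00 = 149.10

149.10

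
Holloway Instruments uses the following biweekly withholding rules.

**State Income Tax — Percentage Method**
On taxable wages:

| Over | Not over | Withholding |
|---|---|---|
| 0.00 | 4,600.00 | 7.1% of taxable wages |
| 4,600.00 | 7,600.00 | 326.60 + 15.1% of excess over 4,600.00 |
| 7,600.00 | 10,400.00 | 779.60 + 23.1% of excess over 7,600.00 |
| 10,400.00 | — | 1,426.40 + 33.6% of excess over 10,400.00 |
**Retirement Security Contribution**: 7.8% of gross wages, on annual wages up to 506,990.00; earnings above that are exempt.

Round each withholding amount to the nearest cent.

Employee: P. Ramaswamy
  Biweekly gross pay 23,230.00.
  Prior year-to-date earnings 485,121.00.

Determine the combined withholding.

7,443.06

State Income Tax: taxable = 23,230.00
  1,426.40 + 33.6% × (23,230.00 − 10,400.00) = 1,426.40 + 33.6% × 12,830.00 = 5,737.28
Retirement Security Contribution: cap 506,990.00 − YTD 485,121.00 = 21,869.00 subject; 7.8% × 21,869.00 = 1,705.78
Total: 5,737.28 + 1,705.78 = 7,443.06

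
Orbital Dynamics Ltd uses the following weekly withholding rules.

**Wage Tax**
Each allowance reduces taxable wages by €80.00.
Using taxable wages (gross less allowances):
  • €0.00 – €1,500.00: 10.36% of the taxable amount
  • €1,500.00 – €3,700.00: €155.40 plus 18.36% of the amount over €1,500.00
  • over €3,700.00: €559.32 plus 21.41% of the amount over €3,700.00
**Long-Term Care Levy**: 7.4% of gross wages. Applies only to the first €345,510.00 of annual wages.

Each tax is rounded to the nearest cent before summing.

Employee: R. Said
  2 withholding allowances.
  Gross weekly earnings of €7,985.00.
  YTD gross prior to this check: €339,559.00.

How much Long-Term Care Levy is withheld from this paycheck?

€440.37

Long-Term Care Levy: cap €345,510.00 − YTD €339,559.00 = €5,951.00 subject; 7.4% × €5,951.00 = €440.37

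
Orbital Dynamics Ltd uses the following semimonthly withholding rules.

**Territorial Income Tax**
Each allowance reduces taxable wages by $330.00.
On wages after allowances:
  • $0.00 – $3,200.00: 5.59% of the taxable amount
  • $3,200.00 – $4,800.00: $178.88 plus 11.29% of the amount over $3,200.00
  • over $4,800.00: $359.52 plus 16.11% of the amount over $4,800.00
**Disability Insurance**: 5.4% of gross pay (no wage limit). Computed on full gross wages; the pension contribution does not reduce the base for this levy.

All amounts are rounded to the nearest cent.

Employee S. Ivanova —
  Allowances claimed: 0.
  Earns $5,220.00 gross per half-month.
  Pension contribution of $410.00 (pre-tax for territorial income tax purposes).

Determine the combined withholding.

Territorial Income Tax: taxable = $5,220.00 − $410.00 = $4,810.00
  $359.52 + 16.11% × ($4,810.00 − $4,800.00) = $359.52 + 16.11% × $10.00 = $361.13
Disability Insurance: 5.4% × $5,220.00 = $281.88
Total: $361.13 + $281.88 = $643.01

$643.01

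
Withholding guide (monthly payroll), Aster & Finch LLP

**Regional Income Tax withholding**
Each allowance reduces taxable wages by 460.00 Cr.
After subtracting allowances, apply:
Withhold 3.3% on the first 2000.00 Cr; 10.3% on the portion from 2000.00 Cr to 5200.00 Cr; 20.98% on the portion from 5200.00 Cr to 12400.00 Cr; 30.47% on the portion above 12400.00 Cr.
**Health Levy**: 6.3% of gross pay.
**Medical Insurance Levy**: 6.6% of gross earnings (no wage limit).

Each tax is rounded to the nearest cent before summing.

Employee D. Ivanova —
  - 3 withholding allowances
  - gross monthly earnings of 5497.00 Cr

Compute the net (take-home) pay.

Regional Income Tax: taxable = 5497.00 Cr − 3×460.00 Cr = 4117.00 Cr
  66.00 Cr + 10.3% × (4117.00 Cr − 2000.00 Cr) = 66.00 Cr + 10.3% × 2117.00 Cr = 284.05 Cr
Health Levy: 6.3% × 5497.00 Cr = 346.31 Cr
Medical Insurance Levy: 6.6% × 5497.00 Cr = 362.80 Cr
Total withheld: 284.05 Cr + 346.31 Cr + 362.80 Cr = 993.16 Cr
Net pay: 5497.00 Cr − 993.16 Cr = 4503.84 Cr

4503.84 Cr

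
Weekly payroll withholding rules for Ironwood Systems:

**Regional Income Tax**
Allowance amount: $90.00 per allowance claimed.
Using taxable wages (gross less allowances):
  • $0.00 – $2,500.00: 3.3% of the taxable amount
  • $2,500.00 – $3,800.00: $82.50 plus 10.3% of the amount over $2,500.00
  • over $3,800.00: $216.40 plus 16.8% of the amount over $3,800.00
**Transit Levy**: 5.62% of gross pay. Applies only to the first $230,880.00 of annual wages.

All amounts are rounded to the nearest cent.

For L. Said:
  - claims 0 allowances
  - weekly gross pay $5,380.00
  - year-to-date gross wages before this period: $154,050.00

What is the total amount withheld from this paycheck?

Regional Income Tax: taxable = $5,380.00
  $216.40 + 16.8% × ($5,380.00 − $3,800.00) = $216.40 + 16.8% × $1,580.00 = $481.84
Transit Levy: 5.62% × $5,380.00 = $302.36
Total: $481.84 + $302.36 = $784.20

$784.20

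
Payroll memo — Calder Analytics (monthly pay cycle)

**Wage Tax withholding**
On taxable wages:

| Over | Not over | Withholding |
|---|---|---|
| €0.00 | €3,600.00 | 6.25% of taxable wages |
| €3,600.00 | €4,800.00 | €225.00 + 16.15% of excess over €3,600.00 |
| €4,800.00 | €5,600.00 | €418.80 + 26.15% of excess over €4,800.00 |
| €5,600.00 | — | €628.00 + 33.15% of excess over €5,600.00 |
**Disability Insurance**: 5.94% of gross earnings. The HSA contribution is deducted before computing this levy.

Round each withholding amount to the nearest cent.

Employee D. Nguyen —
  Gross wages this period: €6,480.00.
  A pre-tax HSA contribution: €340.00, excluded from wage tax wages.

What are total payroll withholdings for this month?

Wage Tax: taxable = €6,480.00 − €340.00 = €6,140.00
  €628.00 + 33.15% × (€6,140.00 − €5,600.00) = €628.00 + 33.15% × €540.00 = €807.01
Disability Insurance: 5.94% × €6,140.00 = €364.72
Total: €807.01 + €364.72 = €1,171.73

€1,171.73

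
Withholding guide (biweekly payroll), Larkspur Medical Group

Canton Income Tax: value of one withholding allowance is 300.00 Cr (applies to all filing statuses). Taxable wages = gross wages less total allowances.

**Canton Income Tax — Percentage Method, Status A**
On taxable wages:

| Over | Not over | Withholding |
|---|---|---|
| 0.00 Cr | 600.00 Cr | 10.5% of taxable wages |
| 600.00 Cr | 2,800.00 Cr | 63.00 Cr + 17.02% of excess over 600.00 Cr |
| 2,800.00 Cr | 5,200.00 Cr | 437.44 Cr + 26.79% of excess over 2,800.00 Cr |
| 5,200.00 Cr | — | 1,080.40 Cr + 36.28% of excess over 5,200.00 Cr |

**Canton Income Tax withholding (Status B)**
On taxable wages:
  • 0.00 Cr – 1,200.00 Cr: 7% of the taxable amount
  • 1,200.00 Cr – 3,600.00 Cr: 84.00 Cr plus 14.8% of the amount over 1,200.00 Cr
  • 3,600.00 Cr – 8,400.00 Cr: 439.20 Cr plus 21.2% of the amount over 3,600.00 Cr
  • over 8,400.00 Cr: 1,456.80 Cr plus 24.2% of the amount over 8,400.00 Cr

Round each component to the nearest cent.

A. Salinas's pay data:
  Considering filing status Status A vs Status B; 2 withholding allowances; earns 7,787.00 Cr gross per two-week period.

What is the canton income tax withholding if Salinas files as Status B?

Canton Income Tax (Status B): taxable = 7,787.00 Cr − 2×300.00 Cr = 7,187.00 Cr
  439.20 Cr + 21.2% × (7,187.00 Cr − 3,600.00 Cr) = 439.20 Cr + 21.2% × 3,587.00 Cr = 1,199.64 Cr

1,199.64 Cr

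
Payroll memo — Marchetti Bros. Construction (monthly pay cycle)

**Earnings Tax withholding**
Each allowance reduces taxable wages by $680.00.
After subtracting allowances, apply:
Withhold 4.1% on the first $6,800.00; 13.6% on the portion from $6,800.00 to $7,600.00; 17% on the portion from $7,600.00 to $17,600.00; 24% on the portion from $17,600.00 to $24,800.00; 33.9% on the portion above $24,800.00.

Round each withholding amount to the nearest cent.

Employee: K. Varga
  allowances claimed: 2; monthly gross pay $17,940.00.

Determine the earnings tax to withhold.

$1,914.20

Earnings Tax: taxable = $17,940.00 − 2×$680.00 = $16,580.00
  $387.60 + 17% × ($16,580.00 − $7,600.00) = $387.60 + 17% × $8,980.00 = $1,914.20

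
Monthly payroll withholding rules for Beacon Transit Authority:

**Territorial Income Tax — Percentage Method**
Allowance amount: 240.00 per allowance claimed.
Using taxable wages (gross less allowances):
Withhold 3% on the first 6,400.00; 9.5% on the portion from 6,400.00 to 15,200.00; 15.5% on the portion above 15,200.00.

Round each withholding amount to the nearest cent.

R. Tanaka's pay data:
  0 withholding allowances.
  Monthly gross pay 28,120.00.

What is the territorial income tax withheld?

Territorial Income Tax: taxable = 28,120.00
  1,028.00 + 15.5% × (28,120.00 − 15,200.00) = 1,028.00 + 15.5% × 12,920.00 = 3,030.60

3,030.60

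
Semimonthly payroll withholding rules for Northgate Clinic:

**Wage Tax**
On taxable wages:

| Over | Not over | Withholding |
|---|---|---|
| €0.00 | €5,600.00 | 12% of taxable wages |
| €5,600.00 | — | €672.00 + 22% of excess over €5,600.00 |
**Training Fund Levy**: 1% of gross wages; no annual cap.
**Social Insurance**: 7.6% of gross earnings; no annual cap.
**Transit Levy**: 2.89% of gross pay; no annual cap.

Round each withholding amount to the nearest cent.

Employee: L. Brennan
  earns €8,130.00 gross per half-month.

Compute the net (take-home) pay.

€5,967.26

Wage Tax: taxable = €8,130.00
  €672.00 + 22% × (€8,130.00 − €5,600.00) = €672.00 + 22% × €2,530.00 = €1,228.60
Training Fund Levy: 1% × €8,130.00 = €81.30
Social Insurance: 7.6% × €8,130.00 = €617.88
Transit Levy: 2.89% × €8,130.00 = €234.96
Total withheld: €1,228.60 + €81.30 + €617.88 + €234.96 = €2,162.74
Net pay: €8,130.00 − €2,162.74 = €5,967.26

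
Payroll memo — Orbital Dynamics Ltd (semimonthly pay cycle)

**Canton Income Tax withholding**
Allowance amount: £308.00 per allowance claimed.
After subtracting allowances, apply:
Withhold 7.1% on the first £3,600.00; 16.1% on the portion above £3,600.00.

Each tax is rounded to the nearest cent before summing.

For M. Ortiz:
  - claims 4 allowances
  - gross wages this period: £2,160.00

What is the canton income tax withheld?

£65.89

Canton Income Tax: taxable = £2,160.00 − 4×£308.00 = £928.00
  7.1% × £928.00 = £65.89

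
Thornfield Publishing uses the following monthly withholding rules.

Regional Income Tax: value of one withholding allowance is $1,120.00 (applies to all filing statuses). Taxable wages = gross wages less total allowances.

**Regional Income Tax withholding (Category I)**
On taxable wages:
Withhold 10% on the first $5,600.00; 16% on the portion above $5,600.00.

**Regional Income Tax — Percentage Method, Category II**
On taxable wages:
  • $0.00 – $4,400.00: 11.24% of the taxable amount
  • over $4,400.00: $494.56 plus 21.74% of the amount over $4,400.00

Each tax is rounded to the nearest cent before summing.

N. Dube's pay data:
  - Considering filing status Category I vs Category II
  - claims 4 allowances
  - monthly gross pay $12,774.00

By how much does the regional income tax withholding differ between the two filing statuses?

$350.08

Regional Income Tax (Category I): taxable = $12,774.00 − 4×$1,120.00 = $8,294.00
  $560.00 + 16% × ($8,294.00 − $5,600.00) = $560.00 + 16% × $2,694.00 = $991.04
Regional Income Tax (Category II): taxable = $12,774.00 − 4×$1,120.00 = $8,294.00
  $494.56 + 21.74% × ($8,294.00 − $4,400.00) = $494.56 + 21.74% × $3,894.00 = $1,341.12
Difference: |$991.04 − $1,341.12| = $350.08 (higher under Category II)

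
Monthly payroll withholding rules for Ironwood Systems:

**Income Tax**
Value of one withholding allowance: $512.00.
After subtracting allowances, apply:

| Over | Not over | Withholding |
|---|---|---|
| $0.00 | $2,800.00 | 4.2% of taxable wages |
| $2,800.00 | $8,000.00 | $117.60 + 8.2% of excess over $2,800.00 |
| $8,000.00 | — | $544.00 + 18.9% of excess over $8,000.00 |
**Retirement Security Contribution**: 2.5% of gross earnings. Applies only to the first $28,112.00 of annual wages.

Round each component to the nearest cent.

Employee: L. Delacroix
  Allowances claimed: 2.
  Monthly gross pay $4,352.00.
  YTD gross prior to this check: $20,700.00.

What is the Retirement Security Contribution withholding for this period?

Retirement Security Contribution: 2.5% × $4,352.00 = $108.80

$108.80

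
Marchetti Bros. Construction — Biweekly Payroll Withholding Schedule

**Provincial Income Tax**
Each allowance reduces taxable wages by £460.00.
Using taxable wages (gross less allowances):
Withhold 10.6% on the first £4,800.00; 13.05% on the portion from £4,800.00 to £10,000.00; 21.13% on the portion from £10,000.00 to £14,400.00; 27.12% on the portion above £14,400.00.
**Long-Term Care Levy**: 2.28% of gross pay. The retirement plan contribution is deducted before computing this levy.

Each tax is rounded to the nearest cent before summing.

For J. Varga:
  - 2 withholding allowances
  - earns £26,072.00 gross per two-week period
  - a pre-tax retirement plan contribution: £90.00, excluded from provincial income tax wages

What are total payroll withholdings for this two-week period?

Provincial Income Tax: taxable = £26,072.00 − £90.00 − 2×£460.00 = £25,062.00
  £2,117.12 + 27.12% × (£25,062.00 − £14,400.00) = £2,117.12 + 27.12% × £10,662.00 = £5,008.65
Long-Term Care Levy: 2.28% × £25,982.00 = £592.39
Total: £5,008.65 + £592.39 = £5,601.04

£5,601.04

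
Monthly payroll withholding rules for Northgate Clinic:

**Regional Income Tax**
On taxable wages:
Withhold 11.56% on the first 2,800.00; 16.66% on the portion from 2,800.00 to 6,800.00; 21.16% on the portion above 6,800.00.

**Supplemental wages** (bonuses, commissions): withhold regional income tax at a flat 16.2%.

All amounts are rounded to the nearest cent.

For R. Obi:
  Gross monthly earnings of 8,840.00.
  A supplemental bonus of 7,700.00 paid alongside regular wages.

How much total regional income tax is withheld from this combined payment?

2,669.14

Regional Income Tax: taxable = 8,840.00
  990.08 + 21.16% × (8,840.00 − 6,800.00) = 990.08 + 21.16% × 2,040.00 = 1,421.74
Supplemental (16.2% flat on bonus): 16.2% × 7,700.00 = 1,247.40
Total regional income tax: 1,421.74 + 1,247.40 = 2,669.14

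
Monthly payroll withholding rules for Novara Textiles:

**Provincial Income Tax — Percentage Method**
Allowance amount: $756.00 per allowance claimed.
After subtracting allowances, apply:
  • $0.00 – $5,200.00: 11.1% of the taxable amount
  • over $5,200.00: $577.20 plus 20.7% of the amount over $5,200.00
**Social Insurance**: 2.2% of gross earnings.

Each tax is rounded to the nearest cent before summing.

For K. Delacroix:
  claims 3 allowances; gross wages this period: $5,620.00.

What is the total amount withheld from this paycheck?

Provincial Income Tax: taxable = $5,620.00 − 3×$756.00 = $3,352.00
  11.1% × $3,352.00 = $372.07
Social Insurance: 2.2% × $5,620.00 = $123.64
Total: $372.07 + $123.64 = $495.71

$495.71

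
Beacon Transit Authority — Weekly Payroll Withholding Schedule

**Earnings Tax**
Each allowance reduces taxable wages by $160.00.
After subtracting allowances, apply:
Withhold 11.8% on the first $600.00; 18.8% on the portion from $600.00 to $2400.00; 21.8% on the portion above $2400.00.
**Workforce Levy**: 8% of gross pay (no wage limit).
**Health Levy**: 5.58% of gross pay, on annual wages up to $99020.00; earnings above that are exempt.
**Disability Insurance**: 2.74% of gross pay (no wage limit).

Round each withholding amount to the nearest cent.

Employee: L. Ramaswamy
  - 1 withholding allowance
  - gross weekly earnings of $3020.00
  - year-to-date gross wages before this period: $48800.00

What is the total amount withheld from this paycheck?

$1002.35

Earnings Tax: taxable = $3020.00 − 1×$160.00 = $2860.00
  $409.20 + 21.8% × ($2860.00 − $2400.00) = $409.20 + 21.8% × $460.00 = $509.48
Workforce Levy: 8% × $3020.00 = $241.60
Health Levy: 5.58% × $3020.00 = $168.52
Disability Insurance: 2.74% × $3020.00 = $82.75
Total: $509.48 + $241.60 + $168.52 + $82.75 = $1002.35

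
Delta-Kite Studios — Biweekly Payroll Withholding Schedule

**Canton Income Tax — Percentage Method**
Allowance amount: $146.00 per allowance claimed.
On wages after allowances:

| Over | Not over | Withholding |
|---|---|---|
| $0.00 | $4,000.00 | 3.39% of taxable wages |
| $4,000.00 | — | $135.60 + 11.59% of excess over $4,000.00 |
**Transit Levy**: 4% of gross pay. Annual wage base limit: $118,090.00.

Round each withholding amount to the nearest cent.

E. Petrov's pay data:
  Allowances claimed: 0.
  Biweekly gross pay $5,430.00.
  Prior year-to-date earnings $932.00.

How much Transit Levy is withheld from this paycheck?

Transit Levy: 4% × $5,430.00 = $217.20

$217.20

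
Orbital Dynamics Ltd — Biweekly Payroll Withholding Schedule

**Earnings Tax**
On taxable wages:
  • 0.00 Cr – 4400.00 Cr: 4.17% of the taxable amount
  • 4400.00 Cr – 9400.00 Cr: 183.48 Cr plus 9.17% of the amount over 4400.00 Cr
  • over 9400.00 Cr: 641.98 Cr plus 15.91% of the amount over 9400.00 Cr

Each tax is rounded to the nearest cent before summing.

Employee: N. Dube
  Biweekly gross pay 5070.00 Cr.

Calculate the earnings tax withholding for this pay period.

244.92 Cr

Earnings Tax: taxable = 5070.00 Cr
  183.48 Cr + 9.17% × (5070.00 Cr − 4400.00 Cr) = 183.48 Cr + 9.17% × 670.00 Cr = 244.92 Cr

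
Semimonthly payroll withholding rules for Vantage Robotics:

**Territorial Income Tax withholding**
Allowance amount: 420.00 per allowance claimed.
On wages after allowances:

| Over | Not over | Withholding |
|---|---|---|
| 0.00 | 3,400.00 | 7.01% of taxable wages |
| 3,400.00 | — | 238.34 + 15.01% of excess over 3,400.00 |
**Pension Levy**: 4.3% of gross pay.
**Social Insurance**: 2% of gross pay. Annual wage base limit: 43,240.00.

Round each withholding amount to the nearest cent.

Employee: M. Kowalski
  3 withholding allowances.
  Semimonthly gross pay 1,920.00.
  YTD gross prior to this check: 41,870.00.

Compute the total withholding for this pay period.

Territorial Income Tax: taxable = 1,920.00 − 3×420.00 = 660.00
  7.01% × 660.00 = 46.27
Pension Levy: 4.3% × 1,920.00 = 82.56
Social Insurance: cap 43,240.00 − YTD 41,870.00 = 1,370.00 subject; 2% × 1,370.00 = 27.40
Total: 46.27 + 82.56 + 27.40 = 156.23

156.23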